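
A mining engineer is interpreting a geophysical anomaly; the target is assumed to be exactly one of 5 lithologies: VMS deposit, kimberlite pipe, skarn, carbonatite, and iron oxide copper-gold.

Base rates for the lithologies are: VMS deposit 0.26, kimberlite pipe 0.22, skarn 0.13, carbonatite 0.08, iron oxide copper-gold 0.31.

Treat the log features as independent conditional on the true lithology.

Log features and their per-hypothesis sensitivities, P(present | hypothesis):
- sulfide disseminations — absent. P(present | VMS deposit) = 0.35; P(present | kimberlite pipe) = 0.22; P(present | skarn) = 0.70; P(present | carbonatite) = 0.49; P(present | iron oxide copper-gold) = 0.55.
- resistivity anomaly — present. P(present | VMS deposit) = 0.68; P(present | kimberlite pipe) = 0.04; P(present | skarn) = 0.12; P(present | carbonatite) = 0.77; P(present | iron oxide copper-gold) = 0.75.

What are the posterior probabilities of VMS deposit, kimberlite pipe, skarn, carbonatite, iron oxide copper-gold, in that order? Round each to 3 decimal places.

By Bayes' rule with conditional independence, the unnormalized weight for each hypothesis is prior × ∏ likelihoods (using 1 − P(present | H) for each absent log feature):
  VMS deposit: 0.26 × (1 − 0.35) × 0.68 = 0.11492
  kimberlite pipe: 0.22 × (1 − 0.22) × 0.04 = 0.006864
  skarn: 0.13 × (1 − 0.70) × 0.12 = 0.00468
  carbonatite: 0.08 × (1 − 0.49) × 0.77 = 0.031416
  iron oxide copper-gold: 0.31 × (1 − 0.55) × 0.75 = 0.10462
The unnormalized weights sum to 0.26251.
P(VMS deposit | evidence) = 0.11492 / 0.26251 ≈ 0.438
P(kimberlite pipe | evidence) = 0.006864 / 0.26251 ≈ 0.026
P(skarn | evidence) = 0.00468 / 0.26251 ≈ 0.018
P(carbonatite | evidence) = 0.031416 / 0.26251 ≈ 0.120
P(iron oxide copper-gold | evidence) = 0.10462 / 0.26251 ≈ 0.399

0.438, 0.026, 0.018, 0.120, 0.399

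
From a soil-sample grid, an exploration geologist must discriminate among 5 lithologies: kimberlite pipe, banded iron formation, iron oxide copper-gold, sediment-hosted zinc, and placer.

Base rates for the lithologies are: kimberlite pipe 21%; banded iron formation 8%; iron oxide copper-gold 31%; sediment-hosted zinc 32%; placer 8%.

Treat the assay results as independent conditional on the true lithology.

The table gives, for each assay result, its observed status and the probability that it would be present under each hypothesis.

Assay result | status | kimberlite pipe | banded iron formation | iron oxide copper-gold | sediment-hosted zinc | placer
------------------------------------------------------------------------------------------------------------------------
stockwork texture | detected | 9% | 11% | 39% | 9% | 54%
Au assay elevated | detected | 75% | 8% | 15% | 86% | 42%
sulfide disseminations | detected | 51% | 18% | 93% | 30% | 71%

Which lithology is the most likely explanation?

iron oxide copper-gold

By Bayes' rule with conditional independence, the unnormalized weight for each hypothesis is prior × ∏ likelihoods:
  kimberlite pipe: 0.21 × 0.09 × 0.75 × 0.51 = 0.0072293
  banded iron formation: 0.08 × 0.11 × 0.08 × 0.18 = 0.00012672
  iron oxide copper-gold: 0.31 × 0.39 × 0.15 × 0.93 = 0.016866
  sediment-hosted zinc: 0.32 × 0.09 × 0.86 × 0.30 = 0.0074304
  placer: 0.08 × 0.54 × 0.42 × 0.71 = 0.012882
The unnormalized weights sum to 0.044534.
P(kimberlite pipe | evidence) ≈ 0.0072293 / 0.044534 ≈ 0.162
P(banded iron formation | evidence) ≈ 0.00012672 / 0.044534 ≈ 0.003
P(iron oxide copper-gold | evidence) ≈ 0.016866 / 0.044534 ≈ 0.379
P(sediment-hosted zinc | evidence) ≈ 0.0074304 / 0.044534 ≈ 0.167
P(placer | evidence) ≈ 0.012882 / 0.044534 ≈ 0.289
The largest is 0.379, so iron oxide copper-gold is most probable.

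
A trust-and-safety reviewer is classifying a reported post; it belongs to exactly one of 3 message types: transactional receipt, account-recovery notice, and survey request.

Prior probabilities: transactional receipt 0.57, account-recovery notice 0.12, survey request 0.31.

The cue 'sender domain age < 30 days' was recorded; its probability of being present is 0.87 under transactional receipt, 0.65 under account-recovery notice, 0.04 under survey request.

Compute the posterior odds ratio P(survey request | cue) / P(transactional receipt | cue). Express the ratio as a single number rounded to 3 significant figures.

0.0250

Unnormalized posterior weight (prior times the cue likelihood) for each of the two hypotheses:
  survey request: 0.31 × 0.04 = 0.0124
  transactional receipt: 0.57 × 0.87 = 0.4959
Odds(survey request : transactional receipt) = 0.0124 / 0.4959 ≈ 0.0250.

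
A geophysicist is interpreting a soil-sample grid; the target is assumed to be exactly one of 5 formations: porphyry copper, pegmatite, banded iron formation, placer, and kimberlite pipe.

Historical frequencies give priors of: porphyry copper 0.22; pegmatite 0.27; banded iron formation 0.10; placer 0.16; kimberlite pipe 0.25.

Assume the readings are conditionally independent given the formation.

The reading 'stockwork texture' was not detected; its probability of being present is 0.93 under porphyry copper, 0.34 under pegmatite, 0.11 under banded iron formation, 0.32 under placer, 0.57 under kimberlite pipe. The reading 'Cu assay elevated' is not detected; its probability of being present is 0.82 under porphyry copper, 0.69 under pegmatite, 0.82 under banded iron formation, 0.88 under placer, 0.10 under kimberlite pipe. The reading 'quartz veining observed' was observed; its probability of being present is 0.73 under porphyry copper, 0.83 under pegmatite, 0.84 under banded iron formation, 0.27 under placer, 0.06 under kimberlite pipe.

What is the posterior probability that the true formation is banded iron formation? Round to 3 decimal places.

0.190

Multiply each prior by the joint likelihood of the reading pattern (using 1 − P(present | H) for each absent reading):
  porphyry copper: 0.22 × (1 − 0.93) × (1 − 0.82) × 0.73 = 0.0020236
  pegmatite: 0.27 × (1 − 0.34) × (1 − 0.69) × 0.83 = 0.045851
  banded iron formation: 0.10 × (1 − 0.11) × (1 − 0.82) × 0.84 = 0.013457
  placer: 0.16 × (1 − 0.32) × (1 − 0.88) × 0.27 = 0.0035251
  kimberlite pipe: 0.25 × (1 − 0.57) × (1 − 0.10) × 0.06 = 0.005805
The unnormalized weights sum to 0.070661.
P(banded iron formation | evidence) = 0.013457 / 0.070661 ≈ 0.190.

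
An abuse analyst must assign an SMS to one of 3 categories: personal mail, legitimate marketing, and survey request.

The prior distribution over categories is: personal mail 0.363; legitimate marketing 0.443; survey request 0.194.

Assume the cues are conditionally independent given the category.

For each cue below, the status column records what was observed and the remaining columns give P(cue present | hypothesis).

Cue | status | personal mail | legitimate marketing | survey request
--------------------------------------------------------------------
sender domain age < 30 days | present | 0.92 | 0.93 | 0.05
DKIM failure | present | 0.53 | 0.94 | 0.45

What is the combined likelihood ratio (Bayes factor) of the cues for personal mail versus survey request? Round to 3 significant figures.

21.7

Take the product of per-cue likelihoods under each hypothesis, then divide.
  personal mail: 0.92 × 0.53 = 0.4876
  survey request: 0.05 × 0.45 = 0.0225
Bayes factor = 0.4876 / 0.0225 ≈ 21.7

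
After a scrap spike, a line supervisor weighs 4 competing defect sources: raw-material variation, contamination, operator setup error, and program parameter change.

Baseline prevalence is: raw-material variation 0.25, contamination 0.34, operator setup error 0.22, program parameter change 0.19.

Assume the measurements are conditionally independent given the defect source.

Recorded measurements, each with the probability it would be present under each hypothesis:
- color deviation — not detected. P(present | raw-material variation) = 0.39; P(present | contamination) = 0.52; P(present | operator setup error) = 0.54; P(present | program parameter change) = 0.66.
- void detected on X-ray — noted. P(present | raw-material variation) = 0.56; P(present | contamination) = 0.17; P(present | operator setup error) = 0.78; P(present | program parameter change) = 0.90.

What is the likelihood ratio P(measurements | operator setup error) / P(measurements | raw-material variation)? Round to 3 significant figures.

1.05

Take the product of per-measurement likelihoods under each hypothesis (using 1 − P(present | H) for each absent measurement), then divide.
  operator setup error: (1 − 0.54) × 0.78 = 0.3588
  raw-material variation: (1 − 0.39) × 0.56 = 0.3416
Bayes factor = 0.3588 / 0.3416 ≈ 1.05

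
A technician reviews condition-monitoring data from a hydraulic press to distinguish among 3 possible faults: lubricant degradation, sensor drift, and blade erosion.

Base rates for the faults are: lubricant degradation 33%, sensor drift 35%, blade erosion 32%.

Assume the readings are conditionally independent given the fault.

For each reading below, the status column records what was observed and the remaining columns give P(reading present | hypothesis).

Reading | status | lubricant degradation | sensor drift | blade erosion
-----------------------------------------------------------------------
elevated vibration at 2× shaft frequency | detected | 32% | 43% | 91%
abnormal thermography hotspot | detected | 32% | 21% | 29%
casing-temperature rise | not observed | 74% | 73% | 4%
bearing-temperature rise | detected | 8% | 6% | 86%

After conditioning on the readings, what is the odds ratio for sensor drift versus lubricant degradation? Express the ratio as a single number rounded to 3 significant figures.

0.728

The normalizing constant cancels in an odds ratio, so compute prior × likelihood for the two hypotheses only (using 1 − P(present | H) for each absent reading):
  sensor drift: 0.35 × 0.43 × 0.21 × (1 − 0.73) × 0.06 = 0.000512
  lubricant degradation: 0.33 × 0.32 × 0.32 × (1 − 0.74) × 0.08 = 0.00070287
Odds(sensor drift : lubricant degradation) = 0.000512 / 0.00070287 ≈ 0.728.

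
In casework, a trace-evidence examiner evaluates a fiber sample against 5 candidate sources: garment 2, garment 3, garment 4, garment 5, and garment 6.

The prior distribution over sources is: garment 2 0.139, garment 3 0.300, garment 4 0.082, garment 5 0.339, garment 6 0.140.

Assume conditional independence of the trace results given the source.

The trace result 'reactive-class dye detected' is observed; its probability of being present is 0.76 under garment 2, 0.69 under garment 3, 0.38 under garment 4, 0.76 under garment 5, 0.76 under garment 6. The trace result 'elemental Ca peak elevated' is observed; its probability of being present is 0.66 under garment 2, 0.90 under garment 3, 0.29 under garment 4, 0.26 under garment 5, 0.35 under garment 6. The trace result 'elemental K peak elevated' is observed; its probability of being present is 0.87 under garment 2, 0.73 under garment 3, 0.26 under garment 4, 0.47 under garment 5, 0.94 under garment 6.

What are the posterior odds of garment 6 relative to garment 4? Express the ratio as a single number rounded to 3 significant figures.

14.9

The normalizing constant cancels in an odds ratio, so compute prior × likelihood for the two hypotheses only:
  garment 6: 0.140 × 0.76 × 0.35 × 0.94 = 0.035006
  garment 4: 0.082 × 0.38 × 0.29 × 0.26 = 0.0023495
Posterior odds = 0.035006 / 0.0023495 ≈ 14.9.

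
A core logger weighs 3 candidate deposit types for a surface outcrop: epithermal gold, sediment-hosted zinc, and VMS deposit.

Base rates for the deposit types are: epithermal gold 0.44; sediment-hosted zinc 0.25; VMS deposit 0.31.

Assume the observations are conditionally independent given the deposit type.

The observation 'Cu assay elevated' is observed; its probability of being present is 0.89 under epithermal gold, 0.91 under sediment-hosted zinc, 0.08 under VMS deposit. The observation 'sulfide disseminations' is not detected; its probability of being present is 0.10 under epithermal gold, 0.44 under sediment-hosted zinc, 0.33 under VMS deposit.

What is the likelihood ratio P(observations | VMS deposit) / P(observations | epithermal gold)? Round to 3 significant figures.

0.0669

Joint likelihood of the evidence pattern under each hypothesis (using 1 − P(present | H) for each absent observation):
  VMS deposit: 0.08 × (1 − 0.33) = 0.0536
  epithermal gold: 0.89 × (1 − 0.10) = 0.801
Bayes factor = 0.0536 / 0.801 ≈ 0.0669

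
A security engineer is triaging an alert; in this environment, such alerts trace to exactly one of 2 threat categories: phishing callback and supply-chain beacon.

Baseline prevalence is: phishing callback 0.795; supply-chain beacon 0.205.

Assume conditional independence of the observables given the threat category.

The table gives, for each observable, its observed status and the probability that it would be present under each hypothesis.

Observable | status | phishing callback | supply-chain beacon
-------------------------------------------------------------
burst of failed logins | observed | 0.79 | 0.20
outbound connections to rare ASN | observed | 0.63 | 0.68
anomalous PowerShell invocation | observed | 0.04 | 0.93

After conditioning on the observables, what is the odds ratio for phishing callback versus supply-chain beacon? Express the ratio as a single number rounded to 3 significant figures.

Posterior odds equal prior odds times the likelihood ratio; only the two competing hypotheses matter.
  phishing callback: 0.795 × 0.79 × 0.63 × 0.04 = 0.015827
  supply-chain beacon: 0.205 × 0.20 × 0.68 × 0.93 = 0.025928
Odds(phishing callback : supply-chain beacon) = 0.015827 / 0.025928 ≈ 0.610.

0.610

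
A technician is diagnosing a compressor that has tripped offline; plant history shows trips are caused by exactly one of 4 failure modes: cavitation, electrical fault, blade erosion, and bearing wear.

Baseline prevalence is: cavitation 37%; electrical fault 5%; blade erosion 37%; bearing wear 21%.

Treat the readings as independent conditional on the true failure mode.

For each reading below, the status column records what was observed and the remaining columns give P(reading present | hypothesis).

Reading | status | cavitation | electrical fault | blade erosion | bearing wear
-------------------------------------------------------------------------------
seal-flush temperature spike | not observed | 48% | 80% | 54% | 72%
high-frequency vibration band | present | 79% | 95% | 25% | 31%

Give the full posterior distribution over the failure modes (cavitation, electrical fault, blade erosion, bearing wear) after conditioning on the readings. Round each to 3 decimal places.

Multiply each prior by the joint likelihood of the reading pattern (using 1 − P(present | H) for each absent reading):
  cavitation: 0.37 × (1 − 0.48) × 0.79 = 0.152
  electrical fault: 0.05 × (1 − 0.80) × 0.95 = 0.0095
  blade erosion: 0.37 × (1 − 0.54) × 0.25 = 0.04255
  bearing wear: 0.21 × (1 − 0.72) × 0.31 = 0.018228
Marginal likelihood of the evidence = 0.22227.
P(cavitation | evidence) = 0.152 / 0.22227 ≈ 0.684
P(electrical fault | evidence) = 0.0095 / 0.22227 ≈ 0.043
P(blade erosion | evidence) = 0.04255 / 0.22227 ≈ 0.191
P(bearing wear | evidence) = 0.018228 / 0.22227 ≈ 0.082

0.684, 0.043, 0.191, 0.082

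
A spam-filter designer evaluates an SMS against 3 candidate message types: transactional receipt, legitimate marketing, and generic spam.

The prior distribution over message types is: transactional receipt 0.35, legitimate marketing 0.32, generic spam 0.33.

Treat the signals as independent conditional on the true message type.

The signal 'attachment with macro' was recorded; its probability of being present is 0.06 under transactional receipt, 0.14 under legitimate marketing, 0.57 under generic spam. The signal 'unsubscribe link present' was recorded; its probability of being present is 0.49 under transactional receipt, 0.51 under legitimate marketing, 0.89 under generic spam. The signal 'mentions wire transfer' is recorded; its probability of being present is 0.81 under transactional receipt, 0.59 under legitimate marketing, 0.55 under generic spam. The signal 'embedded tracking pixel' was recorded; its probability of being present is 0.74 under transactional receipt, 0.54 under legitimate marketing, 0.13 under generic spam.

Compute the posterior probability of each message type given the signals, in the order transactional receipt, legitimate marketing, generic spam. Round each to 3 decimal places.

By Bayes' rule with conditional independence, the unnormalized weight for each hypothesis is prior × ∏ likelihoods:
  transactional receipt: 0.35 × 0.06 × 0.49 × 0.81 × 0.74 = 0.0061678
  legitimate marketing: 0.32 × 0.14 × 0.51 × 0.59 × 0.54 = 0.0072794
  generic spam: 0.33 × 0.57 × 0.89 × 0.55 × 0.13 = 0.01197
Marginal likelihood of the evidence = 0.025417.
P(transactional receipt | evidence) = 0.0061678 / 0.025417 ≈ 0.243
P(legitimate marketing | evidence) = 0.0072794 / 0.025417 ≈ 0.286
P(generic spam | evidence) = 0.01197 / 0.025417 ≈ 0.471

0.243, 0.286, 0.471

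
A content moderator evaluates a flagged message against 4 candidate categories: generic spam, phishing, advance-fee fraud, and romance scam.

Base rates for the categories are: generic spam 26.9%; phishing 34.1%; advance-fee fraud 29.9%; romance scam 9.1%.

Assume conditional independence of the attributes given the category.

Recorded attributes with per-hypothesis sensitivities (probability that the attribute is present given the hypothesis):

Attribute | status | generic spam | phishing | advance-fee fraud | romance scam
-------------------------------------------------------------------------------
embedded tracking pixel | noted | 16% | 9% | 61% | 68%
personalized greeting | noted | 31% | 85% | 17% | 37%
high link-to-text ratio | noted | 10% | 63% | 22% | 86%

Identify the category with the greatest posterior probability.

Multiply each prior by the joint likelihood of the attribute pattern:
  generic spam: 0.269 × 0.16 × 0.31 × 0.10 = 0.0013342
  phishing: 0.341 × 0.09 × 0.85 × 0.63 = 0.016434
  advance-fee fraud: 0.299 × 0.61 × 0.17 × 0.22 = 0.0068214
  romance scam: 0.091 × 0.68 × 0.37 × 0.86 = 0.01969
Marginal likelihood of the evidence = 0.04428.
P(generic spam | evidence) ≈ 0.0013342 / 0.04428 ≈ 0.030
P(phishing | evidence) ≈ 0.016434 / 0.04428 ≈ 0.371
P(advance-fee fraud | evidence) ≈ 0.0068214 / 0.04428 ≈ 0.154
P(romance scam | evidence) ≈ 0.01969 / 0.04428 ≈ 0.445
The largest is 0.445, so romance scam is most probable.

romance scam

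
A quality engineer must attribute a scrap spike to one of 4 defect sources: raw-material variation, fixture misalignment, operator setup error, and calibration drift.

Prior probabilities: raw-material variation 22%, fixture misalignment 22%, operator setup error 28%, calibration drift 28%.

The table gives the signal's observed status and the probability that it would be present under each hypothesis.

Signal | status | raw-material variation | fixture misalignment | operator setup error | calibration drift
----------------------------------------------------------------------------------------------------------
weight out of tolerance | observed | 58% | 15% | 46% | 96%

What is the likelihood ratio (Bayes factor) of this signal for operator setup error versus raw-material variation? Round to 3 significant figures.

0.793

Likelihood of this signal under each hypothesis:
  operator setup error: 0.46
  raw-material variation: 0.58
Bayes factor = 0.46 / 0.58 ≈ 0.793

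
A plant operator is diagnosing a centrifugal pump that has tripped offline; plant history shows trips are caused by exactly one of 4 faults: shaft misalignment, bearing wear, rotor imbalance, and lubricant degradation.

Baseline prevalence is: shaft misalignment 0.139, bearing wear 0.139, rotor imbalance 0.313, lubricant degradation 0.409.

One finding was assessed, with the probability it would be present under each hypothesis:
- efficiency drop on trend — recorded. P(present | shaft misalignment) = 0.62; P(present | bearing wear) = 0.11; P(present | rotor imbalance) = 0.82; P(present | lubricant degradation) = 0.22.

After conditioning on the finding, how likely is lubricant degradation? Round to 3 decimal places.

For each hypothesis, the unnormalized posterior weight is prior × likelihood:
  shaft misalignment: 0.139 × 0.62 = 0.08618
  bearing wear: 0.139 × 0.11 = 0.01529
  rotor imbalance: 0.313 × 0.82 = 0.25666
  lubricant degradation: 0.409 × 0.22 = 0.08998
Marginal likelihood of the evidence = 0.44811.
P(lubricant degradation | evidence) = 0.08998 / 0.44811 ≈ 0.201.

0.201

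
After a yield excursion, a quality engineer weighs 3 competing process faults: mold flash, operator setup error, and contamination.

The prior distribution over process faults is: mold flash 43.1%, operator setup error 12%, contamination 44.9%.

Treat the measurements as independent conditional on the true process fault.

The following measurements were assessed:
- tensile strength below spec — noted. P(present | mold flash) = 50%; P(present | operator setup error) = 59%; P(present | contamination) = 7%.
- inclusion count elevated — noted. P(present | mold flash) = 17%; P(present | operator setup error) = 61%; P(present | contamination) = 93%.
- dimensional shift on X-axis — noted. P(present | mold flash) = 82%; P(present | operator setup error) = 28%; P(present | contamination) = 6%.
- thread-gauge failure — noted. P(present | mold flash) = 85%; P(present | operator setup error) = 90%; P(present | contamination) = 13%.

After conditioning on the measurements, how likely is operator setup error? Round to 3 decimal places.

0.297

By Bayes' rule with conditional independence, the unnormalized weight for each hypothesis is prior × ∏ likelihoods:
  mold flash: 0.431 × 0.50 × 0.17 × 0.82 × 0.85 = 0.025535
  operator setup error: 0.120 × 0.59 × 0.61 × 0.28 × 0.90 = 0.010883
  contamination: 0.449 × 0.07 × 0.93 × 0.06 × 0.13 = 0.00022799
The unnormalized weights sum to 0.036646.
P(operator setup error | evidence) = 0.010883 / 0.036646 ≈ 0.297.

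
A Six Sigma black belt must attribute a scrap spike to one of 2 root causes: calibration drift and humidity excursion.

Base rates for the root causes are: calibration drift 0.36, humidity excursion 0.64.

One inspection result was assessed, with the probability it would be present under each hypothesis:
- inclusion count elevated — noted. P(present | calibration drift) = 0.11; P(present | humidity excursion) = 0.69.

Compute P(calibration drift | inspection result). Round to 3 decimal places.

By Bayes' rule, the unnormalized weight for each hypothesis is prior × likelihood:
  calibration drift: 0.36 × 0.11 = 0.0396
  humidity excursion: 0.64 × 0.69 = 0.4416
Normalizing constant Z = 0.0396 + 0.4416 = 0.4812.
P(calibration drift | evidence) = 0.0396 / 0.4812 ≈ 0.082.

0.082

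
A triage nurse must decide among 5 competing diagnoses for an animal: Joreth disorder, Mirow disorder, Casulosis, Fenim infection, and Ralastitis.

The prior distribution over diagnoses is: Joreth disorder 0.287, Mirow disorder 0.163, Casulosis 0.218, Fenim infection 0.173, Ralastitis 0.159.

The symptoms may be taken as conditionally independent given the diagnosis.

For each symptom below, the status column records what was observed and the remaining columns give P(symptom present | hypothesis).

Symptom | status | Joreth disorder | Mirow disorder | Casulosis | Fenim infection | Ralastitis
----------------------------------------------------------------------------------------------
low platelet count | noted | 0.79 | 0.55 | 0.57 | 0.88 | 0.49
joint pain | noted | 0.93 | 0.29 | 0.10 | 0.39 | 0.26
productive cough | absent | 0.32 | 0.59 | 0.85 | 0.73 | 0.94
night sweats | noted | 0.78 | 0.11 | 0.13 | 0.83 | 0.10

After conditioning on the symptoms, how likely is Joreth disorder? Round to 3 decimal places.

0.883

Multiply each prior by the joint likelihood of the symptom pattern (using 1 − P(present | H) for each absent symptom):
  Joreth disorder: 0.287 × 0.79 × 0.93 × (1 − 0.32) × 0.78 = 0.11184
  Mirow disorder: 0.163 × 0.55 × 0.29 × (1 − 0.59) × 0.11 = 0.0011725
  Casulosis: 0.218 × 0.57 × 0.10 × (1 − 0.85) × 0.13 = 0.00024231
  Fenim infection: 0.173 × 0.88 × 0.39 × (1 − 0.73) × 0.83 = 0.013306
  Ralastitis: 0.159 × 0.49 × 0.26 × (1 − 0.94) × 0.10 = 0.00012154
Marginal likelihood of the evidence = 0.12668.
P(Joreth disorder | evidence) = 0.11184 / 0.12668 ≈ 0.883.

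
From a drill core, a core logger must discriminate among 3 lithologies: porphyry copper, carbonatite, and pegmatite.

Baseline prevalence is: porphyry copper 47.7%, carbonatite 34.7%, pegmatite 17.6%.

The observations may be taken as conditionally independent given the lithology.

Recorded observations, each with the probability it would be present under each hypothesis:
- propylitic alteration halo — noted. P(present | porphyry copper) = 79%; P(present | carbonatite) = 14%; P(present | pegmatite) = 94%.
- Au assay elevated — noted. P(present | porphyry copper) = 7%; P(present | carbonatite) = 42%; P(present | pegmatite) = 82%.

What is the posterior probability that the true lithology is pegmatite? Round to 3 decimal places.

By Bayes' rule with conditional independence, the unnormalized weight for each hypothesis is prior × ∏ likelihoods:
  porphyry copper: 0.477 × 0.79 × 0.07 = 0.026378
  carbonatite: 0.347 × 0.14 × 0.42 = 0.020404
  pegmatite: 0.176 × 0.94 × 0.82 = 0.13566
Marginal likelihood of the evidence = 0.18244.
P(pegmatite | evidence) = 0.13566 / 0.18244 ≈ 0.744.

0.744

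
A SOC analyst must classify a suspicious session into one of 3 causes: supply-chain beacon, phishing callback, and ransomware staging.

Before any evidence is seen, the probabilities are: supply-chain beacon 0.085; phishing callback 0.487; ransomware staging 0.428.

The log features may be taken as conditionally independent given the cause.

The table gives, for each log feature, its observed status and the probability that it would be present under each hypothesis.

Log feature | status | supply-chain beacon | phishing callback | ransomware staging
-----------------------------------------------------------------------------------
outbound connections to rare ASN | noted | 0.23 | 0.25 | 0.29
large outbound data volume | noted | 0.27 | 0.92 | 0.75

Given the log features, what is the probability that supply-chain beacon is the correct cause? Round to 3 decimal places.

0.025

Multiply each prior by the joint likelihood of the log feature pattern:
  supply-chain beacon: 0.085 × 0.23 × 0.27 = 0.0052785
  phishing callback: 0.487 × 0.25 × 0.92 = 0.11201
  ransomware staging: 0.428 × 0.29 × 0.75 = 0.09309
Marginal likelihood of the evidence = 0.21038.
P(supply-chain beacon | evidence) = 0.0052785 / 0.21038 ≈ 0.025.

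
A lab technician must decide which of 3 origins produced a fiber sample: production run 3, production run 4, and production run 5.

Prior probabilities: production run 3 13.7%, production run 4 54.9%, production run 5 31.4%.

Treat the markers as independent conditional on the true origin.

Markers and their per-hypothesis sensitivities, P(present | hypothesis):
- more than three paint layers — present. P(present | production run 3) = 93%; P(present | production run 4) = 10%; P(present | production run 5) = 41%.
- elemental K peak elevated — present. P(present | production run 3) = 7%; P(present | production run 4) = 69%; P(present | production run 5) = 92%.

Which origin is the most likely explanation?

Multiply each prior by the joint likelihood of the marker pattern:
  production run 3: 0.137 × 0.93 × 0.07 = 0.0089187
  production run 4: 0.549 × 0.10 × 0.69 = 0.037881
  production run 5: 0.314 × 0.41 × 0.92 = 0.11844
The unnormalized weights sum to 0.16524.
P(production run 3 | evidence) ≈ 0.0089187 / 0.16524 ≈ 0.054
P(production run 4 | evidence) ≈ 0.037881 / 0.16524 ≈ 0.229
P(production run 5 | evidence) ≈ 0.11844 / 0.16524 ≈ 0.717
The largest is 0.717, so production run 5 is most probable.

production run 5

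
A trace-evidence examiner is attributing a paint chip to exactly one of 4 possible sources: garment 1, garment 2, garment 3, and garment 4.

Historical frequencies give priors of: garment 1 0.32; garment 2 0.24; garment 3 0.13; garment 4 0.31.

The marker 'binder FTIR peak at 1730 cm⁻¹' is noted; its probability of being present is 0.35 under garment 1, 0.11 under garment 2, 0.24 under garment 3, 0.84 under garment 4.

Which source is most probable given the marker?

For each hypothesis, the unnormalized posterior weight is prior × likelihood:
  garment 1: 0.32 × 0.35 = 0.112
  garment 2: 0.24 × 0.11 = 0.0264
  garment 3: 0.13 × 0.24 = 0.0312
  garment 4: 0.31 × 0.84 = 0.2604
Normalizing constant Z = 0.112 + 0.0264 + 0.0312 + 0.2604 = 0.43.
P(garment 1 | evidence) ≈ 0.112 / 0.43 ≈ 0.260
P(garment 2 | evidence) ≈ 0.0264 / 0.43 ≈ 0.061
P(garment 3 | evidence) ≈ 0.0312 / 0.43 ≈ 0.073
P(garment 4 | evidence) ≈ 0.2604 / 0.43 ≈ 0.606
The largest is 0.606, so garment 4 is most probable.

garment 4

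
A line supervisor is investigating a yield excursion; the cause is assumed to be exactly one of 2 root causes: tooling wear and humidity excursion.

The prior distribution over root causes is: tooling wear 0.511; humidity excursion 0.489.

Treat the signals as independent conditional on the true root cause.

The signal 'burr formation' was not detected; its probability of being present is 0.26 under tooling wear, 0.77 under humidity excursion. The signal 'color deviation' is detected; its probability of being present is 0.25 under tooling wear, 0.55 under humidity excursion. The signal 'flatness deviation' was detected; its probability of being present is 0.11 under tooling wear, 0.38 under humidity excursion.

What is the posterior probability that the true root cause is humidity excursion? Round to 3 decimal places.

0.693

Multiply each prior by the joint likelihood of the signal pattern (using 1 − P(present | H) for each absent signal):
  tooling wear: 0.511 × (1 − 0.26) × 0.25 × 0.11 = 0.010399
  humidity excursion: 0.489 × (1 − 0.77) × 0.55 × 0.38 = 0.023506
Normalizing constant Z = 0.010399 + 0.023506 = 0.033905.
P(humidity excursion | evidence) = 0.023506 / 0.033905 ≈ 0.693.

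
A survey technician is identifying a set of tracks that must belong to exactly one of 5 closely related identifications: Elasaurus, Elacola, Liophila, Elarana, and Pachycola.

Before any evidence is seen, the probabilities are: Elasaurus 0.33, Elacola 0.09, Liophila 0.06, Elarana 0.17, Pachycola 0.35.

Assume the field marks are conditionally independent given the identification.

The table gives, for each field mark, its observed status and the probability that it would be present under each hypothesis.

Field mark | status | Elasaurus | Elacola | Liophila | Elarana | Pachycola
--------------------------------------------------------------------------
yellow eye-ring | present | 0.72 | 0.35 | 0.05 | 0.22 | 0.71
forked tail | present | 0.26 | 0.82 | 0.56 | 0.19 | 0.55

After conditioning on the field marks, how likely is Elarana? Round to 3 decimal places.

For each hypothesis, the unnormalized posterior weight is prior × product of the field mark likelihoods:
  Elasaurus: 0.33 × 0.72 × 0.26 = 0.061776
  Elacola: 0.09 × 0.35 × 0.82 = 0.02583
  Liophila: 0.06 × 0.05 × 0.56 = 0.00168
  Elarana: 0.17 × 0.22 × 0.19 = 0.007106
  Pachycola: 0.35 × 0.71 × 0.55 = 0.13667
Marginal likelihood of the evidence = 0.23307.
P(Elarana | evidence) = 0.007106 / 0.23307 ≈ 0.030.

0.030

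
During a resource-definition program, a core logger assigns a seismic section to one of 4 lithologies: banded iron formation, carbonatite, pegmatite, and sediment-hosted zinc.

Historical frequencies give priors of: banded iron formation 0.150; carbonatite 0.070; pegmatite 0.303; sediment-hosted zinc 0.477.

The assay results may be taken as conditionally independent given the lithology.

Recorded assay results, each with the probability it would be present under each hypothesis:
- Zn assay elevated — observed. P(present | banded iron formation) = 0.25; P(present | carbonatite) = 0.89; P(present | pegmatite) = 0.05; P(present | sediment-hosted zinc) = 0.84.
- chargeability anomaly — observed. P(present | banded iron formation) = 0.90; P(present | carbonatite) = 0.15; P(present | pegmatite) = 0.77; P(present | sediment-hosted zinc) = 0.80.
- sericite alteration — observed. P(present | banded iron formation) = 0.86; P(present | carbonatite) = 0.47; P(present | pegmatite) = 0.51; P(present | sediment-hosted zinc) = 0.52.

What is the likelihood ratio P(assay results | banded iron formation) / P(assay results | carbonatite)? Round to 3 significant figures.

3.08

Joint likelihood of the assay result pattern under each hypothesis:
  banded iron formation: 0.25 × 0.90 × 0.86 = 0.1935
  carbonatite: 0.89 × 0.15 × 0.47 = 0.062745
Bayes factor = 0.1935 / 0.062745 ≈ 3.08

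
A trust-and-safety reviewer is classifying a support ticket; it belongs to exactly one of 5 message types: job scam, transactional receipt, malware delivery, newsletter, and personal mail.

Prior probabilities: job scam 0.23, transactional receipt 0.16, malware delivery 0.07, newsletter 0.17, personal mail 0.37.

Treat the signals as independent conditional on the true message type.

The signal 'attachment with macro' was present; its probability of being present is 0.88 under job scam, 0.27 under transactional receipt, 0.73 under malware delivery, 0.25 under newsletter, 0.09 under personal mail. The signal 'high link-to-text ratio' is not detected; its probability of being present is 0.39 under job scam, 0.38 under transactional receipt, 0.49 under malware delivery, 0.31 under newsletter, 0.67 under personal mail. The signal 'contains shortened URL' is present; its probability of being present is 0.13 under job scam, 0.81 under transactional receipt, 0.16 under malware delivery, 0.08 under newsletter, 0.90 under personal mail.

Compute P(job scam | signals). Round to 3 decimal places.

0.296

For each hypothesis, the unnormalized posterior weight is prior × product of the signal likelihoods (using 1 − P(present | H) for each absent signal):
  job scam: 0.23 × 0.88 × (1 − 0.39) × 0.13 = 0.01605
  transactional receipt: 0.16 × 0.27 × (1 − 0.38) × 0.81 = 0.021695
  malware delivery: 0.07 × 0.73 × (1 − 0.49) × 0.16 = 0.0041698
  newsletter: 0.17 × 0.25 × (1 − 0.31) × 0.08 = 0.002346
  personal mail: 0.37 × 0.09 × (1 − 0.67) × 0.90 = 0.0098901
Normalizing constant Z = 0.01605 + 0.021695 + 0.0041698 + 0.002346 + 0.0098901 = 0.054151.
P(job scam | evidence) = 0.01605 / 0.054151 ≈ 0.296.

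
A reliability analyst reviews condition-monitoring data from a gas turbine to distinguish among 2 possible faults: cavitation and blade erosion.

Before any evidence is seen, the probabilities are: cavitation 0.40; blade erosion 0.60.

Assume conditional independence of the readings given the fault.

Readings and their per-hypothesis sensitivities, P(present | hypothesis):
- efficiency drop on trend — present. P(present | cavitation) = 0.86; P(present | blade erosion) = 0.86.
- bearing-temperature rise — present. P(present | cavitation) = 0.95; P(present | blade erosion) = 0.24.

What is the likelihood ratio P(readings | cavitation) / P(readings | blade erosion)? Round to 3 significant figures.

Joint likelihood of the reading pattern under each hypothesis:
  cavitation: 0.86 × 0.95 = 0.817
  blade erosion: 0.86 × 0.24 = 0.2064
Bayes factor = 0.817 / 0.2064 ≈ 3.96

3.96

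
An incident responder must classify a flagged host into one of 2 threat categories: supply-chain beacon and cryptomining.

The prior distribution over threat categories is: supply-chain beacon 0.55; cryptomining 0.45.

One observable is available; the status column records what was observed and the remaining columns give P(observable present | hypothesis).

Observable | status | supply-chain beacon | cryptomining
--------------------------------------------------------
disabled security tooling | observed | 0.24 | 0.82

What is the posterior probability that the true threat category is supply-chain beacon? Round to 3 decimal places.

For each hypothesis, the unnormalized posterior weight is prior × likelihood:
  supply-chain beacon: 0.55 × 0.24 = 0.132
  cryptomining: 0.45 × 0.82 = 0.369
Marginal likelihood of the evidence = 0.501.
P(supply-chain beacon | evidence) = 0.132 / 0.501 ≈ 0.263.

0.263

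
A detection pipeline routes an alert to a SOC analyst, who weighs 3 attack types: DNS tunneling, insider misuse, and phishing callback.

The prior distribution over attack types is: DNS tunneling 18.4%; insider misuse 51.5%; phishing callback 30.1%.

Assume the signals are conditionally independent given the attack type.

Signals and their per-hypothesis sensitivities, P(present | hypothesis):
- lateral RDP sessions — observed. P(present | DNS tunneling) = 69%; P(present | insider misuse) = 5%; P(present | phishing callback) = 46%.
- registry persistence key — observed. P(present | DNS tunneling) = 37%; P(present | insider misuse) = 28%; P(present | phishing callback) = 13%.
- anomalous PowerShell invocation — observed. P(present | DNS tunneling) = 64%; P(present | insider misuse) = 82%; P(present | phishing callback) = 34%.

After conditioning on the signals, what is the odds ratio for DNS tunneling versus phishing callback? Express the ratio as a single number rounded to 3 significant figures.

4.91

Unnormalized posterior weight (prior times the signal likelihoods) for each of the two hypotheses:
  DNS tunneling: 0.184 × 0.69 × 0.37 × 0.64 = 0.030064
  phishing callback: 0.301 × 0.46 × 0.13 × 0.34 = 0.0061199
Posterior odds = 0.030064 / 0.0061199 ≈ 4.91.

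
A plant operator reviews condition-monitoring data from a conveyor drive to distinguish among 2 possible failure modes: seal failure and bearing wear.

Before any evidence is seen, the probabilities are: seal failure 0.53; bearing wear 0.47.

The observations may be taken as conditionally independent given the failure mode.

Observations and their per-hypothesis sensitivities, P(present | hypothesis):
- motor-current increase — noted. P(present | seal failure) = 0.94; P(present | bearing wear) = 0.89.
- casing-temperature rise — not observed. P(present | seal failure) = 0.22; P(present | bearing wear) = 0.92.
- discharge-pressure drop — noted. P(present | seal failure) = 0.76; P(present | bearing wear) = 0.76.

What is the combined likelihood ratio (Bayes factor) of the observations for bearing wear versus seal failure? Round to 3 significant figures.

0.0971

The Bayes factor is the ratio of the joint likelihoods of the evidence pattern under the two hypotheses (using 1 − P(present | H) for each absent observation).
  bearing wear: 0.89 × (1 − 0.92) × 0.76 = 0.054112
  seal failure: 0.94 × (1 − 0.22) × 0.76 = 0.55723
Bayes factor = 0.054112 / 0.55723 ≈ 0.0971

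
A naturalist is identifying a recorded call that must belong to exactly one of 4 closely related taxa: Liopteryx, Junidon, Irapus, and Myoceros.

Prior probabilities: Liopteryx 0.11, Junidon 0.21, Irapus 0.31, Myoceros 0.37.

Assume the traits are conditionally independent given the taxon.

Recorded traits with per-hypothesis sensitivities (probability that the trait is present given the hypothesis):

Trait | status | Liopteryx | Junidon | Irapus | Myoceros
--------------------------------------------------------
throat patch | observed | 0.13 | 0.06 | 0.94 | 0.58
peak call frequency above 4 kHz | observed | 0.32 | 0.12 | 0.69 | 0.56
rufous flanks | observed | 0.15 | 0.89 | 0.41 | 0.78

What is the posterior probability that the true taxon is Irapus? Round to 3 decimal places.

0.463

By Bayes' rule with conditional independence, the unnormalized weight for each hypothesis is prior × ∏ likelihoods:
  Liopteryx: 0.11 × 0.13 × 0.32 × 0.15 = 0.0006864
  Junidon: 0.21 × 0.06 × 0.12 × 0.89 = 0.0013457
  Irapus: 0.31 × 0.94 × 0.69 × 0.41 = 0.082437
  Myoceros: 0.37 × 0.58 × 0.56 × 0.78 = 0.093737
The unnormalized weights sum to 0.17821.
P(Irapus | evidence) = 0.082437 / 0.17821 ≈ 0.463.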